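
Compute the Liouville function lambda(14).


The Liouville function is lambda(k) = (-1)^Omega(k), where Omega(k) counts the prime factors of k with multiplicity.
Factoring: 14 = 2 * 7, so Omega(14) = 2.
lambda(14) = (-1)^2 = 1.

1


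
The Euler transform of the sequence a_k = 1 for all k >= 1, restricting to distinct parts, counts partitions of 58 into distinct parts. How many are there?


Partitions of 58 into distinct parts can be computed via generating function.
Product (1+x)(1+x^2)(1+x^3)...
The coefficient of x^58 = 8808

8808


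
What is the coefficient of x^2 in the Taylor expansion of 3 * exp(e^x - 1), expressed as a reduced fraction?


exp(e^x - 1) = sum_{k>=0} Bell_k x^k / k!, where Bell_k is the k-th Bell number.
So the coefficient of x^2 is 3 * Bell_2 / 2!.
Computing: Bell_2 = 2 and 2! = 2, giving
3 * 2/2 = 3.

3


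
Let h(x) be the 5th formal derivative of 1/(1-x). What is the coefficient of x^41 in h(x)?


Differentiating 5 times: d^5/dx^5 [1/(1-x)] = 5!/(1-x)^6.
The expansion 1/(1-x)^6 = sum_{k>=0} C(k+5, 5) x^k, so the coefficient of x^n in 5!/(1-x)^6 is 5! * C(n+5, 5).
For n = 41: 120 * C(46, 5) = 120 * 1370754 = 164490480

164490480


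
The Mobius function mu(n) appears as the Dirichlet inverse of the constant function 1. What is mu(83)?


83 = 83 (all distinct primes).
mu(83) = (-1)^1 = -1

-1


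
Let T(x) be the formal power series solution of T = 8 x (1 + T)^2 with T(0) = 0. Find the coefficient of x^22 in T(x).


Apply the Lagrange inversion formula: if T = 8 x * phi(T) with phi(t) = (1 + t)^2, then [x^n] T = 8^n * (1/n) [t^(n-1)] phi(t)^n = 8^n * (1/n) [t^(n-1)] (1 + t)^(2n) = 8^n * (1/n) C(2n, n-1).
Using the identity C(2n, n-1) = C(2n, n) * n / (n+1), the unscaled factor equals C(2n, n) / (n+1) = C_n, the n-th Catalan number.
For n = 22: C_22 = C(44, 22) / 23 = 2104098963720/23 = 91482563640.
With the 8^22 = 73786976294838206464 factor, the coefficient is 73786976294838206464 * 91482563640 = 6750221754695707626346339368960.

6750221754695707626346339368960


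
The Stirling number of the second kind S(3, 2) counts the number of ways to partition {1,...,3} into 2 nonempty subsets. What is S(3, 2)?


Using the explicit formula S(n,k) = (1/k!) sum_{j=0}^{k} (-1)^(k-j) C(k,j) j^n:
S(3, 2) = 3
Equivalently, S(n,k) is n! times the coefficient of x^n in the EGF (e^x - 1)^k / k!.

3


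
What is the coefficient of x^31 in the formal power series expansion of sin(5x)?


The Maclaurin series is sin(t) = sum_{k>=0} (-1)^k t^(2k+1) / (2k+1)!, so substituting t = 5x, only odd powers of x are nonzero, with coefficient of x^(2k+1) equal to (-1)^k 5^(2k+1) / (2k+1)!.
Write 31 = 2*15 + 1, giving the coefficient (-1)^15 * 5^31 / 31! = -4656612873077392578125/8222838654177922817725562880000000 = -59604644775390625/105252334773477412066887204864.

-59604644775390625/105252334773477412066887204864


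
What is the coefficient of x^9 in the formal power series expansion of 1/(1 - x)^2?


The expansion 1/(1 - x)^r = sum_{k>=0} C(k + r - 1, r - 1) x^k follows from the multiset / negative-binomial theorem (or from repeated differentiation of the geometric series).
For r = 2 and k = 9:
C(10, 1) = 3628800 / (1 * 362880) = 10.

10


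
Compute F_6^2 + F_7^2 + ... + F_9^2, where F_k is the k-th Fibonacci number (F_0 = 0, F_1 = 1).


There is a standard identity sum_{k=0}^{N} F_k^2 = F_N * F_{N+1} (proved inductively from the telescoping relation F_k^2 = F_k F_{k+1} - F_{k-1} F_k). Then
sum_{k=6}^{9} F_k^2 = F_9 F_10 - F_5 F_6.
Computing: F_9 = 34, F_10 = 55, F_5 = 5, F_6 = 8.
Sum = 34 * 55 - 5 * 8 = 1830.

1830


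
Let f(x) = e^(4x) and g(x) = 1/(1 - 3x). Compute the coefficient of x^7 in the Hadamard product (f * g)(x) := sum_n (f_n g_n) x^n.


Expanding: f_k = 4^k/k! (from e^(4x)) and g_k = 3^k (from 1/(1 - 3x)). So the Hadamard coefficient (f * g)_k = 4^k 3^k / k! = (12)^k / k!.
For k = 7: 12^7/7! = 35831808/5040 = 248832/35.

248832/35


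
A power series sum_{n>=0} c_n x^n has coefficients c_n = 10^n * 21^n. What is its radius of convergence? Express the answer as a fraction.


By the root test (Cauchy-Hadamard), the radius is R = 1 / limsup_n |c_n|^(1/n).
Here |c_n|^(1/n) = (10^n * 21^n)^(1/n) = 10 * 21 = 210 for all n.
So R = 1/210 = 1/210.

1/210


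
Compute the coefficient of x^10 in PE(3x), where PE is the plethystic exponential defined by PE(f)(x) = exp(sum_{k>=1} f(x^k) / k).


With f(x) = 3x, the exponent is sum_{k>=1} 3 x^k / k = 3 * (-ln(1 - x)). Exponentiating:
PE(3x) = exp(-3 ln(1 - x)) = 1/(1 - x)^3.
By the negative binomial expansion, [x^n] 1/(1 - x)^3 = C(n + 2, 2).
For n = 10: C(12, 2) = 66.

66


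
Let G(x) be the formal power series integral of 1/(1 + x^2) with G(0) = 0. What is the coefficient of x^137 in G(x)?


1/(1 + x^2) = sum_{j>=0} (-1)^j x^(2j). Integrating termwise with G(0) = 0:
G(x) = sum_{j>=0} (-1)^j x^(2j+1) / (2j+1) = arctan(x).
Only odd powers are nonzero. For x^137 write 137 = 2*68 + 1, giving
(-1)^68 / 137 = 1/137 = 1/137.

1/137


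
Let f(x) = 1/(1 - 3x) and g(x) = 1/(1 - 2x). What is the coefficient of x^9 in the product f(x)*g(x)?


The coefficient of x^n in f*g is the Cauchy product: sum_{k=0}^{n} a^k * b^(n-k).
With a=3, b=2, n=9:
sum_{k=0}^{9} 3^k * 2^(9-k)
= 58025

58025


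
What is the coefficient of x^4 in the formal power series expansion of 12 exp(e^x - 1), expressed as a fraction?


exp(e^x - 1) is the exponential generating function for the Bell numbers Bell_k: exp(e^x - 1) = sum_{k>=0} Bell_k x^k / k!.
So the coefficient of x^4 in 12 exp(e^x - 1) is 12 Bell_4 / 4!.
Computing: Bell_4 = 15 and 4! = 24, giving
12 * 15/24 = 15/2.

15/2


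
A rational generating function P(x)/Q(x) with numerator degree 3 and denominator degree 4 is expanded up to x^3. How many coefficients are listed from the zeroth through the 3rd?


Expanding up to x^3 gives the coefficients for x^0, x^1, ..., x^3.
That is 3 + 1 = 4 coefficients in total.

4


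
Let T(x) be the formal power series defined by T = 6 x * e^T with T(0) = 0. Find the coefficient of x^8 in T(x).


Apply the Lagrange inversion formula: if T = 6 x * phi(T) with phi(t) = e^t, then
[x^n] T = 6^n * (1/n) [t^(n-1)] phi(t)^n = 6^n * (1/n) [t^(n-1)] e^(n t) = 6^n * (1/n) * n^(n-1) / (n-1)! = 6^n * n^(n-1) / n!.
When c = 1 this is the Cayley count of rooted labeled trees on n vertices, divided by n!.
For n = 8: 6^8 * 8^7 / 8! = 1679616 * 2097152/40320 = 3057647616/35.

3057647616/35


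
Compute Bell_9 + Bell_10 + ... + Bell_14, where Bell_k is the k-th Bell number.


Recall Bell_k counts set partitions of a k-set (with Bell_0 = 1 by convention).
Bell_9 through Bell_14: 21147, 115975, 678570, 4213597, 27644437, 190899322
Sum = 21147 + 115975 + 678570 + 4213597 + 27644437 + 190899322 = 223573048.

223573048


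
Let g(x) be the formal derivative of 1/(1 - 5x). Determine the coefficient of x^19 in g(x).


Differentiate termwise: d/dx sum_{k>=0} 5^k x^k = sum_{k>=1} k 5^k x^(k-1) = sum_{j>=0} (j+1) 5^(j+1) x^j.
Equivalently, d/dx [1/(1 - 5x)] = 5/(1 - 5x)^2.
For j = 19: 20 * 5^20 = 20 * 95367431640625 = 1907348632812500.

1907348632812500


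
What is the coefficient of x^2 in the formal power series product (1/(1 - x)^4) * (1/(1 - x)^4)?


Combine the factors: (1/(1 - x)^4) * (1/(1 - x)^4) = 1/(1 - x)^8.
Then use 1/(1 - x)^r = sum_{k>=0} C(k + r - 1, r - 1) x^k with r = 8 and k = 2:
C(9, 7) = 36.

36


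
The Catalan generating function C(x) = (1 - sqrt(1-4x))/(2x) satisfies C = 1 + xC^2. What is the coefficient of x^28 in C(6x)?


Substituting x -> 6x scales the n-th coefficient by 6^n, so [x^28] C(6x) = 6^28 * C_28.
C_28 = C(2*28, 28)/(29) = 7648690600760440/29 = 263747951750360.
So 6^28 * 263747951750360 = 6140942214464815497216 * 263747951750360 = 1619660930882415049029585160906997760.

1619660930882415049029585160906997760


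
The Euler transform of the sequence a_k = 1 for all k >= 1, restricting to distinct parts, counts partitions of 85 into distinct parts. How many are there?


Partitions of 85 into distinct parts can be computed via generating function.
Product (1+x)(1+x^2)(1+x^3)...
The coefficient of x^85 = 121792

121792


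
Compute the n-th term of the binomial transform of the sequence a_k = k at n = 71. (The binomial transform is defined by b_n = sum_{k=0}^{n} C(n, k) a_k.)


With a_k = k, b_n = sum_{k=0}^{n} C(n, k) k. Using k * C(n, k) = n * C(n-1, k-1) gives b_n = n * sum_{k>=1} C(n-1, k-1) = n * 2^(n-1).
For n = 71: 71 * 2^70 = 71 * 1180591620717411303424 = 83822005070936202543104.

83822005070936202543104


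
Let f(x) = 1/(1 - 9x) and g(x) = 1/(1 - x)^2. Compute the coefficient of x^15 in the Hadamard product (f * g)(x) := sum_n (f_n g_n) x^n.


f has coefficients f_k = 9^k. For g = 1/(1 - x)^2 the coefficient is g_k = C(k + 1, 1) = k + 1. The Hadamard coefficient is (f * g)_k = 9^k * (k + 1).
For k = 15: 9^15 * 16 = 205891132094649 * 16 = 3294258113514384.

3294258113514384


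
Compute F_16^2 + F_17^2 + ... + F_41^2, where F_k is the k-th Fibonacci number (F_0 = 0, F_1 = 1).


There is a standard identity sum_{k=0}^{N} F_k^2 = F_N * F_{N+1} (proved inductively from the telescoping relation F_k^2 = F_k F_{k+1} - F_{k-1} F_k). Then
sum_{k=16}^{41} F_k^2 = F_41 F_42 - F_15 F_16.
Computing: F_41 = 165580141, F_42 = 267914296, F_15 = 610, F_16 = 987.
Sum = 165580141 * 267914296 - 610 * 987 = 44361286906993666.

44361286906993666


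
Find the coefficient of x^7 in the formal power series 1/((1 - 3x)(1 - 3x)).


By partial fractions or Cauchy convolution:
The coefficient equals sum_{k=0}^{7} 3^k * 3^(7-k).
= 17496

17496


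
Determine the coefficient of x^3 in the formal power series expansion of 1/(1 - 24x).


The geometric series identity gives 1/(1 - c x) = sum_{k>=0} c^k x^k, so the coefficient of x^k is c^k.
Here c = 24 and k = 3.
Computing: 24^3 = 13824

13824


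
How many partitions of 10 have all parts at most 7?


Using the generating function (1-x)^(-1)(1-x^2)^(-1)...(1-x^7)^(-1),
the coefficient of x^10 counts these restricted partitions.
Result = 38

38


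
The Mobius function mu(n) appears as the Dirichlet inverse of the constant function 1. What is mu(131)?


131 = 131 (all distinct primes).
mu(131) = (-1)^1 = -1

-1


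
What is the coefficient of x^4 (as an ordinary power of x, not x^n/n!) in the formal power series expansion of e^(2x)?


The exponential series is e^y = sum_{k>=0} y^k / k!. Substituting y = 2x gives
e^(2x) = sum_{k>=0} 2^k x^k / k!.
So the coefficient of x^n is a^n/n! with a = 2, n = 4:
2^4 / 4! = 16/24 = 2/3

2/3


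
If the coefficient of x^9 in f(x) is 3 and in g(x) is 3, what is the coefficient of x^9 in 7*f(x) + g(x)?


Scalar multiplication scales coefficients: 7 * 3 = 21.
Then add the g coefficient: 21 + 3
= 24

24


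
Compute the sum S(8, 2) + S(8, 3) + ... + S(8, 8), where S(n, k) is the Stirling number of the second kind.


By definition, S(n, k) counts partitions of an n-set into exactly k nonempty blocks.
Computing row n = 8 for k = 2..8:
S(8, k): 127, 966, 1701, 1050, 266, 28, 1
Sum = 4139.

4139


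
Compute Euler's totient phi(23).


phi(n) counts integers in [1, n] coprime to n. Using the multiplicative formula phi(n) = n * prod_{p | n} (1 - 1/p):
23 = 23, so
phi(23) = 23 * (1 - 1/23) = 22.

22


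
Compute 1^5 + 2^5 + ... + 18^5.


This power sum has a closed form given by Faulhaber's formula
sum_{k=1}^{m} k^p = (1 / (p + 1)) * sum_{j=0}^{p} C(p + 1, j) B_j m^(p + 1 - j),
but for small m direct computation is fastest:
1 + 32 + 243 + 1024 + 3125 + 7776 + 16807 + 32768 + 59049 + 100000 + 161051 + 248832 + 371293 + 537824 + 759375 + 1048576 + 1419857 + 1889568 = 6657201.

6657201


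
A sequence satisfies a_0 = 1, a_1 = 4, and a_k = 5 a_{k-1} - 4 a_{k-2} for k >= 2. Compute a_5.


The characteristic equation is t^2 - 5 t + 4 = 0, with roots r_1 = 4 and r_2 = 1 (so c_1 = r_1 + r_2, c_2 = -r_1 r_2 as required).
One can use the closed form a_n = A r_1^n + B r_2^n, but direct iteration is more reliable:
a_0 = 1, a_1 = 4, a_2 = 16, a_3 = 64, a_4 = 256, a_5 = 1024.
So a_5 = 1024.

1024


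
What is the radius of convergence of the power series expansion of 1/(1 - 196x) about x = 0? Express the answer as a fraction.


Expanding 1/(1 - 196x) = sum_{k>=0} 196^k x^k, the series converges when |196x| < 1, i.e., |x| < 1/196.
So the radius of convergence is 1/196 = 1/196.

1/196


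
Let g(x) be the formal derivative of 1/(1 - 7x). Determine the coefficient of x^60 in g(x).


Differentiate termwise: d/dx sum_{k>=0} 7^k x^k = sum_{k>=1} k 7^k x^(k-1) = sum_{j>=0} (j+1) 7^(j+1) x^j.
Equivalently, d/dx [1/(1 - 7x)] = 7/(1 - 7x)^2.
For j = 60: 61 * 7^61 = 61 * 3556153025177363557255317383565515512407041673852007 = 216925334535819176992574360397496446256829542104972427.

216925334535819176992574360397496446256829542104972427


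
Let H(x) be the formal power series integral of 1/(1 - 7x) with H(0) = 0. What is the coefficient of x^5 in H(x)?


1/(1 - 7x) = sum_{k>=0} 7^k x^k. Integrating termwise with H(0) = 0:
H(x) = sum_{k>=0} 7^k x^(k+1) / (k+1) = sum_{m>=1} 7^(m-1) x^m / m.
For m = 5: 7^4/5 = 2401/5 = 2401/5.

2401/5


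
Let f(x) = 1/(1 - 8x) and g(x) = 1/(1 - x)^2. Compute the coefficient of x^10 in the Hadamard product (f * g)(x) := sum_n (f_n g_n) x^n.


f has coefficients f_k = 8^k. For g = 1/(1 - x)^2 the coefficient is g_k = C(k + 1, 1) = k + 1. The Hadamard coefficient is (f * g)_k = 8^k * (k + 1).
For k = 10: 8^10 * 11 = 1073741824 * 11 = 11811160064.

11811160064


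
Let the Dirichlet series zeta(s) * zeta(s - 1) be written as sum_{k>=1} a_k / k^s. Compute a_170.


Convolution gives a_k = sum_{d | k} d * 1 = sum_{d | k} d = sigma(k), the sum of positive divisors of k.
For k = 170, the divisors are 1, 2, 5, 10, 17, 34, 85, 170, so
sigma(170) = 1 + 2 + 5 + 10 + 17 + 34 + 85 + 170 = 324.

324


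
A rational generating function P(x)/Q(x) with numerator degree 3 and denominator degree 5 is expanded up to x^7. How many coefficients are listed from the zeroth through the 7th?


Expanding up to x^7 gives the coefficients for x^0, x^1, ..., x^7.
That is 7 + 1 = 8 coefficients in total.

8


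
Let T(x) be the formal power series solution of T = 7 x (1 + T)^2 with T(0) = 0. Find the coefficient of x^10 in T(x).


Apply the Lagrange inversion formula: if T = 7 x * phi(T) with phi(t) = (1 + t)^2, then [x^n] T = 7^n * (1/n) [t^(n-1)] phi(t)^n = 7^n * (1/n) [t^(n-1)] (1 + t)^(2n) = 7^n * (1/n) C(2n, n-1).
Using the identity C(2n, n-1) = C(2n, n) * n / (n+1), the unscaled factor equals C(2n, n) / (n+1) = C_n, the n-th Catalan number.
For n = 10: C_10 = C(20, 10) / 11 = 184756/11 = 16796.
With the 7^10 = 282475249 factor, the coefficient is 282475249 * 16796 = 4744454282204.

4744454282204


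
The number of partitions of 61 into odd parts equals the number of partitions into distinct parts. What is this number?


Computing partitions of 61 into odd parts (1, 3, 5, ...):
Using the generating function prod_{k>=0} 1/(1-x^(2k+1)),
the count is 12076

12076


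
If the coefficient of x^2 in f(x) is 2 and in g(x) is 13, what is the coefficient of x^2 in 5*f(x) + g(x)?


Scalar multiplication scales coefficients: 5 * 2 = 10.
Then add the g coefficient: 10 + 13
= 23

23


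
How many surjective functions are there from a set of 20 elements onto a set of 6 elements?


By inclusion-exclusion on which target elements are missed, the number of surjections from an n-set onto a k-set is
surj(n, k) = sum_{j=0}^{k} (-1)^j C(k, j) (k - j)^n.
Equivalently surj(n, k) = k! * S(n, k), where S(n, k) is the Stirling number of the second kind.
For n = 20, k = 6:
S(20, 6) = 4306078895384, so
surj = 6! * 4306078895384 = 720 * 4306078895384 = 3100376804676480.

3100376804676480


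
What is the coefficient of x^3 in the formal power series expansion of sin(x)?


The Maclaurin series is sin(t) = sum_{k>=0} (-1)^k t^(2k+1) / (2k+1)!, so substituting t = x, only odd powers of x are nonzero, with coefficient of x^(2k+1) equal to (-1)^k / (2k+1)!.
Write 3 = 2*1 + 1, giving the coefficient (-1)^1 / 3! = -1/6 = -1/6.

-1/6


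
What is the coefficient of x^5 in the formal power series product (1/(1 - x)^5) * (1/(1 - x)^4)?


Combine the factors: (1/(1 - x)^5) * (1/(1 - x)^4) = 1/(1 - x)^9.
Then use 1/(1 - x)^r = sum_{k>=0} C(k + r - 1, r - 1) x^k with r = 9 and k = 5:
C(13, 8) = 1287.

1287


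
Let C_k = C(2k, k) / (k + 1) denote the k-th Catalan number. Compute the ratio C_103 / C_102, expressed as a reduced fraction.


Using C_k = (2k)! / (k! (k+1)!), the ratio C_{k+1}/C_k simplifies to
C_{k+1}/C_k = [(2k+2)! / ((k+1)! (k+2)!)] * [k! (k+1)! / (2k)!]
 = (2k+2)(2k+1) / ((k+1)(k+2)) = 2(2k+1) / (k+2).
For k = 102: 2(2*102 + 1) / (102 + 2) = 410/104 = 205/52.

205/52


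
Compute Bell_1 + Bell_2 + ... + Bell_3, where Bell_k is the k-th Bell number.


Recall Bell_k counts set partitions of a k-set (with Bell_0 = 1 by convention).
Bell_1 through Bell_3: 1, 2, 5
Sum = 1 + 2 + 5 = 8.

8


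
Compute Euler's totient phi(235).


phi(n) counts integers in [1, n] coprime to n. Using the multiplicative formula phi(n) = n * prod_{p | n} (1 - 1/p):
235 = 5 * 47, so
phi(235) = 235 * (1 - 1/5) * (1 - 1/47) = 184.

184


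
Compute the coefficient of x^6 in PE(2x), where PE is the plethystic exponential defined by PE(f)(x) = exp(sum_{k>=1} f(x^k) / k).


With f(x) = 2x, the exponent is sum_{k>=1} 2 x^k / k = 2 * (-ln(1 - x)). Exponentiating:
PE(2x) = exp(-2 ln(1 - x)) = 1/(1 - x)^2.
By the negative binomial expansion, [x^n] 1/(1 - x)^2 = C(n + 1, 1).
For n = 6: C(7, 1) = 7.

7


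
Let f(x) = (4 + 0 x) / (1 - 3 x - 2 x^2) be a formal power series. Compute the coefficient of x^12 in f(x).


Write f(x) = sum_{k>=0} a_k x^k. Multiplying both sides by 1 - 3 x - 2 x^2 gives
(1 - 3 x - 2 x^2) sum_{k>=0} a_k x^k = 4 + 0 x.
Matching coefficients:
 x^0: a_0 = 4
 x^1: a_1 - 3 a_0 = 0  =>  a_1 = 3*4 + 0 = 12
 x^k (k >= 2): a_k = 3 a_{k-1} + 2 a_{k-2}.
Iterating: a_2 = 44, a_3 = 156, a_4 = 556, a_5 = 1980, a_6 = 7052, a_7 = 25116, a_8 = 89452, a_9 = 318588, a_10 = 1134668, a_11 = 4041180, a_12 = 14392876.
So the coefficient of x^12 is 14392876.

14392876


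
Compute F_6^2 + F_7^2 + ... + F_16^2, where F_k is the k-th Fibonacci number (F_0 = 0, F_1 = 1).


There is a standard identity sum_{k=0}^{N} F_k^2 = F_N * F_{N+1} (proved inductively from the telescoping relation F_k^2 = F_k F_{k+1} - F_{k-1} F_k). Then
sum_{k=6}^{16} F_k^2 = F_16 F_17 - F_5 F_6.
Computing: F_16 = 987, F_17 = 1597, F_5 = 5, F_6 = 8.
Sum = 987 * 1597 - 5 * 8 = 1576199.

1576199


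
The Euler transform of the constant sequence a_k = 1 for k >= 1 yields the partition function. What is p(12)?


The Euler transform converts the sequence a_k = 1 into the number of integer partitions.
Using the recurrence or dynamic programming:
p(12) = 77

77


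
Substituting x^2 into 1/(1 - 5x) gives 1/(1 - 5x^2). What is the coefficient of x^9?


Since 1/(1 - 5x^2) only has even powers of x,
the coefficient of x^9 (odd) is 0.

0


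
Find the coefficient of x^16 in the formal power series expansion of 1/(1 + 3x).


Write 1/(1 + c x) = 1/(1 - (-c) x) and apply the geometric-series identity
1/(1 - y) = sum_{k>=0} y^k to get 1/(1 + c x) = sum_{k>=0} (-c)^k x^k.
So the coefficient of x^k is (-c)^k = (-1)^k * c^k.
Here c = 3 and k = 16:
(-3)^16 = 1 * 43046721 = 43046721

43046721


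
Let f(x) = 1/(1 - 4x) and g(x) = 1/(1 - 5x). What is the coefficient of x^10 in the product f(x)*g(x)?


The coefficient of x^n in f*g is the Cauchy product: sum_{k=0}^{n} a^k * b^(n-k).
With a=4, b=5, n=10:
sum_{k=0}^{10} 4^k * 5^(10-k)
= 44633821

44633821


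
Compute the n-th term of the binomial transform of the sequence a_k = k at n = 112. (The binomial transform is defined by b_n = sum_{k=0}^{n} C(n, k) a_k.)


With a_k = k, b_n = sum_{k=0}^{n} C(n, k) k. Using k * C(n, k) = n * C(n-1, k-1) gives b_n = n * sum_{k>=1} C(n-1, k-1) = n * 2^(n-1).
For n = 112: 112 * 2^111 = 112 * 2596148429267413814265248164610048 = 290768624077950347197707794436325376.

290768624077950347197707794436325376


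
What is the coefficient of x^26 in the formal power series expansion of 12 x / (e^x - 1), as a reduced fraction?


The exponential generating function for Bernoulli numbers is
x / (e^x - 1) = sum_{k>=0} B_k x^k / k!.
So the coefficient of x^26 in 12 x / (e^x - 1) is 12 B_26 / 26!.
Computing: B_26 = 8553103/6, 26! = 403291461126605635584000000, giving
12 * 8553103/6 / 403291461126605635584000000 = 657931/15511210043330985984000000.

657931/15511210043330985984000000


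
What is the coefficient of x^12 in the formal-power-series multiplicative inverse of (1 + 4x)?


The inverse is 1/(1 + 4x). Apply the geometric identity 1/(1 - y) = sum_{k>=0} y^k with y = -4x:
1/(1 + 4x) = sum_{k>=0} (-4)^k x^k.
So the coefficient of x^12 is (-4)^12 = 16777216.

16777216


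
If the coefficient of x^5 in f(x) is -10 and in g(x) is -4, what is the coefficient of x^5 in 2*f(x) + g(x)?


Scalar multiplication scales coefficients: 2 * -10 = -20.
Then add the g coefficient: -20 + -4
= -24

-24


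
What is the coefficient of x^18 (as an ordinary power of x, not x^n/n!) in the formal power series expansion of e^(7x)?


The exponential series is e^y = sum_{k>=0} y^k / k!. Substituting y = 7x gives
e^(7x) = sum_{k>=0} 7^k x^k / k!.
So the coefficient of x^n is a^n/n! with a = 7, n = 18:
7^18 / 18! = 1628413597910449/6402373705728000 = 33232930569601/130660687872000

33232930569601/130660687872000


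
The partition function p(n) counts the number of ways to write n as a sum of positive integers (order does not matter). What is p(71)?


Using the generating function prod_{k>=1} 1/(1-x^k), we compute p(71).
By dynamic programming over parts 1 through 71:
p(71) = 4697205

4697205


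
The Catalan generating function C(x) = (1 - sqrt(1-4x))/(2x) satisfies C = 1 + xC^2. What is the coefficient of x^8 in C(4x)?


Substituting x -> 4x scales the n-th coefficient by 4^n, so [x^8] C(4x) = 4^8 * C_8.
C_8 = C(2*8, 8)/(9) = 12870/9 = 1430.
So 4^8 * 1430 = 65536 * 1430 = 93716480.

93716480


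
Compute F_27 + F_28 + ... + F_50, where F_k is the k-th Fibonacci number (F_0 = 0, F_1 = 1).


Use the identity sum_{k=0}^{N} F_k = F_{N+2} - 1 (which follows from F_{k+2} - F_{k+1} = F_k). Then
sum_{k=27}^{50} F_k = (F_{52} - 1) - (F_{28} - 1) = F_{52} - F_{28}.
Computing: F_{52} = 32951280099, F_{28} = 317811, so
Sum = 32951280099 - 317811 = 32950962288.

32950962288


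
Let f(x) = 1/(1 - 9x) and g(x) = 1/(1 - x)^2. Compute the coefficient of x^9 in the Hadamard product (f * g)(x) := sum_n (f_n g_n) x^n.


f has coefficients f_k = 9^k. For g = 1/(1 - x)^2 the coefficient is g_k = C(k + 1, 1) = k + 1. The Hadamard coefficient is (f * g)_k = 9^k * (k + 1).
For k = 9: 9^9 * 10 = 387420489 * 10 = 3874204890.

3874204890


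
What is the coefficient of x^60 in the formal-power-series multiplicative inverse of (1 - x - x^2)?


Let the inverse be f(x) = sum_{k>=0} a_k x^k. From f(x) * (1 - x - x^2) = 1 and matching coefficients:
 x^0: a_0 = 1.
 x^1: a_1 - a_0 = 0, so a_1 = 1.
 x^k (k >= 2): a_k - a_{k-1} - a_{k-2} = 0, i.e. a_k = a_{k-1} + a_{k-2}.
This is the Fibonacci-type recurrence shifted so that a_0 = a_1 = 1.
Iterating: a_0=1, a_1=1, a_2=2, a_3=3, a_4=5, a_5=8, a_6=13, a_7=21, a_8=34, a_9=55, ...
a_60 = 2504730781961.

2504730781961


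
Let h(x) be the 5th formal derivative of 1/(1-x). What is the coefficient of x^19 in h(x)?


Differentiating 5 times: d^5/dx^5 [1/(1-x)] = 5!/(1-x)^6.
The expansion 1/(1-x)^6 = sum_{k>=0} C(k+5, 5) x^k, so the coefficient of x^n in 5!/(1-x)^6 is 5! * C(n+5, 5).
For n = 19: 120 * C(24, 5) = 120 * 42504 = 5100480

5100480


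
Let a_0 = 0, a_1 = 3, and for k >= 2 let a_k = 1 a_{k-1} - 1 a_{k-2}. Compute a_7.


Iterating the recurrence forward:
a_0 = 0
a_1 = 3
a_2 = 1*3 - 1*0 = 3
a_3 = 1*3 - 1*3 = 0
a_4 = 1*0 - 1*3 = -3
a_5 = 1*-3 - 1*0 = -3
a_6 = 1*-3 - 1*-3 = 0
a_7 = 1*0 - 1*-3 = 3
So a_7 = 3.

3


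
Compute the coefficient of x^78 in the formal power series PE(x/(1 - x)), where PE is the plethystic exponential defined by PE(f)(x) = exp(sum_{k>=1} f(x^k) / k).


For f(x) = x/(1 - x) we have
sum_{k>=1} f(x^k) / k = sum_{k>=1} (1/k) * x^k / (1 - x^k) = sum_{k, m >= 1} x^(k m) / k,
which after exponentiating simplifies to
PE(x/(1 - x)) = prod_{k>=1} 1 / (1 - x^k).
This is the generating function for the partition function p(n), so the coefficient of x^78 is p(78).
Computing p(78) by dynamic programming over parts 1, 2, ..., 78: p(78) = 12132164.

12132164


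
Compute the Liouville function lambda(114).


The Liouville function is lambda(k) = (-1)^Omega(k), where Omega(k) counts the prime factors of k with multiplicity.
Factoring: 114 = 2 * 3 * 19, so Omega(114) = 3.
lambda(114) = (-1)^3 = -1.

-1


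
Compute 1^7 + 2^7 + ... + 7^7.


This power sum has a closed form given by Faulhaber's formula
sum_{k=1}^{m} k^p = (1 / (p + 1)) * sum_{j=0}^{p} C(p + 1, j) B_j m^(p + 1 - j),
but for small m direct computation is fastest:
1 + 128 + 2187 + 16384 + 78125 + 279936 + 823543 = 1200304.

1200304


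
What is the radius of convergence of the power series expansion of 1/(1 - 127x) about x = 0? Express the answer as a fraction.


Expanding 1/(1 - 127x) = sum_{k>=0} 127^k x^k, the series converges when |127x| < 1, i.e., |x| < 1/127.
So the radius of convergence is 1/127 = 1/127.

1/127


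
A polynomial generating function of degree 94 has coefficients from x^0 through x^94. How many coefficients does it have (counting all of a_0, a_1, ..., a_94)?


A polynomial of degree 94 takes the form a_0 + a_1 x + ... + a_94 x^94.
The number of coefficients is 94 + 1 = 95.

95


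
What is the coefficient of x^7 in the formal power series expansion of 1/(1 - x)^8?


The negative binomial / multiset identity is
1/(1 - x)^r = sum_{k>=0} C(k + r - 1, r - 1) x^k.
Here r = 8 and k = 7, so the coefficient is
C(7 + 7, 7) = C(14, 7)
= 3432

3432


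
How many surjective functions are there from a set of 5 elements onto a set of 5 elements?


By inclusion-exclusion on which target elements are missed, the number of surjections from an n-set onto a k-set is
surj(n, k) = sum_{j=0}^{k} (-1)^j C(k, j) (k - j)^n.
Equivalently surj(n, k) = k! * S(n, k), where S(n, k) is the Stirling number of the second kind.
For n = 5, k = 5:
S(5, 5) = 1, so
surj = 5! * 1 = 120 * 1 = 120.

120


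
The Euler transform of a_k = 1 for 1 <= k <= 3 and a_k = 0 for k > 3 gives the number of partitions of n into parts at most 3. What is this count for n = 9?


Partitions of 9 into parts at most 3:
Using generating function (1-x)^(-1)(1-x^2)^(-1)(1-x^3)^(-1),
the coefficient of x^9 = 12

12


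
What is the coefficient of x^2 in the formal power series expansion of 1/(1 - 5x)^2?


The general identity 1/(1 - c x)^r = sum_{k>=0} c^k C(k + r - 1, r - 1) x^k follows by substituting y = c x into 1/(1 - y)^r = sum_{k>=0} C(k + r - 1, r - 1) y^k.
For c = 5, r = 2, k = 2:
5^2 * C(3, 1) = 25 * 3 = 75.

75


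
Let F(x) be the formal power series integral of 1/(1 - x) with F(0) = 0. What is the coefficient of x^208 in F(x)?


1/(1 - x) = sum_{k>=0} x^k. Integrating termwise and using F(0) = 0 gives
F(x) = sum_{k>=0} x^(k+1) / (k+1) = sum_{m>=1} x^m / m = -ln(1 - x).
So the coefficient of x^208 is 1/208 = 1/208.

1/208


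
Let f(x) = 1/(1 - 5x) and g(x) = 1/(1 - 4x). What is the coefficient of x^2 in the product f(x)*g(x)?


The coefficient of x^n in f*g is the Cauchy product: sum_{k=0}^{n} a^k * b^(n-k).
With a=5, b=4, n=2:
sum_{k=0}^{2} 5^k * 4^(2-k)
= 61

61


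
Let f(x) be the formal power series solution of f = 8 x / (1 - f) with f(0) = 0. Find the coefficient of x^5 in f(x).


Apply Lagrange inversion: f = 8 x * phi(f) with phi(t) = 1/(1 - t), so
[x^n] f = 8^n * (1/n) [t^(n-1)] phi(t)^n = 8^n * (1/n) [t^(n-1)] (1 - t)^(-n) = 8^n * (1/n) C(2n - 2, n - 1) = 8^n * C_{n-1}.
For n = 5: C_4 = C(8, 4) / 5 = 70/5 = 14.
With the 8^5 = 32768 factor, the coefficient is 32768 * 14 = 458752.

458752


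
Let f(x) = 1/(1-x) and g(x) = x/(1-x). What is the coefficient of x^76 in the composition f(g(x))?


First simplify the composition: f(g(x)) = 1/(1 - x/(1-x)) = (1-x)/((1-x) - x) = (1-x)/(1-2x).
Now extract the coefficient. Write (1-x)/(1-2x) = 1/(1-2x) - x/(1-2x).
The coefficient of x^n in 1/(1-2x) is 2^n, and in x/(1-2x) is 2^(n-1) (for n >= 1).
So the coefficient of x^76 is 2^76 - 2^75 = 75557863725914323419136 - 37778931862957161709568 = 37778931862957161709568.

37778931862957161709568


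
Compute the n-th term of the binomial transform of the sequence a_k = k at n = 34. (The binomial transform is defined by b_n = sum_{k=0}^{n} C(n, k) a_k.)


With a_k = k, b_n = sum_{k=0}^{n} C(n, k) k. Using k * C(n, k) = n * C(n-1, k-1) gives b_n = n * sum_{k>=1} C(n-1, k-1) = n * 2^(n-1).
For n = 34: 34 * 2^33 = 34 * 8589934592 = 292057776128.

292057776128


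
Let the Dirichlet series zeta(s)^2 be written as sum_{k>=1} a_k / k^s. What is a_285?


The Dirichlet convolution of the constant function 1 with itself gives (1 * 1)(k) = sum_{d | k} 1 = d(k), the number of positive divisors of k.
Since zeta(s) = sum_{k>=1} 1/k^s, we have zeta(s)^2 = sum_{k>=1} d(k)/k^s, so a_k = d(k).
For k = 285: the divisors are 1, 3, 5, 15, 19, 57, 95, 285.
Count = 8.

8


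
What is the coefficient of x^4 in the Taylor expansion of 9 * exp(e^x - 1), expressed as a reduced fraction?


exp(e^x - 1) = sum_{k>=0} Bell_k x^k / k!, where Bell_k is the k-th Bell number.
So the coefficient of x^4 is 9 * Bell_4 / 4!.
Computing: Bell_4 = 15 and 4! = 24, giving
9 * 15/24 = 45/8.

45/8


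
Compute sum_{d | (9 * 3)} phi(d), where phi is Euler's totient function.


First, 9 * 3 = 27. One classical identity is sum_{d | n} phi(d) = n (each k in [1, n] has a unique gcd with n, and among the k's with gcd(k, n) = n/d there are phi(d) of them). So the sum equals 27. We also verify directly:
Divisors of 27: 1, 3, 9, 27.
phi values: 1, 2, 6, 18.
Sum = 27.

27


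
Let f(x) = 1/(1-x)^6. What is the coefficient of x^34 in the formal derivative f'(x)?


Differentiate: d/dx [ 1/(1-x)^r ] = r / (1-x)^(r+1).
Here r = 6, so f'(x) = 6 / (1-x)^7.
The expansion of 1/(1-x)^(r+1) has coefficient of x^n equal to C(n+r, r).
So the coefficient of x^34 in f'(x) is
6 * C(40, 6) = 6 * 3838380 = 23030280

23030280


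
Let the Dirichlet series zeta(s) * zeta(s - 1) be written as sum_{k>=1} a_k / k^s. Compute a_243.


Convolution gives a_k = sum_{d | k} d * 1 = sum_{d | k} d = sigma(k), the sum of positive divisors of k.
For k = 243, the divisors are 1, 3, 9, 27, 81, 243, so
sigma(243) = 1 + 3 + 9 + 27 + 81 + 243 = 364.

364


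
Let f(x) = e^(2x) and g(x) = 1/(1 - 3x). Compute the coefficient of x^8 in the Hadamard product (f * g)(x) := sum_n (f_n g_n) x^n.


Expanding: f_k = 2^k/k! (from e^(2x)) and g_k = 3^k (from 1/(1 - 3x)). So the Hadamard coefficient (f * g)_k = 2^k 3^k / k! = (6)^k / k!.
For k = 8: 6^8/8! = 1679616/40320 = 1458/35.

1458/35


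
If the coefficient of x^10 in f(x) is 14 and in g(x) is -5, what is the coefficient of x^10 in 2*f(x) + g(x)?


Scalar multiplication scales coefficients: 2 * 14 = 28.
Then add the g coefficient: 28 + -5
= 23

23


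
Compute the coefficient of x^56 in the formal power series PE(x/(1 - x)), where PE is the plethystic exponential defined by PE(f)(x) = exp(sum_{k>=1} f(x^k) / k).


For f(x) = x/(1 - x) we have
sum_{k>=1} f(x^k) / k = sum_{k>=1} (1/k) * x^k / (1 - x^k) = sum_{k, m >= 1} x^(k m) / k,
which after exponentiating simplifies to
PE(x/(1 - x)) = prod_{k>=1} 1 / (1 - x^k).
This is the generating function for the partition function p(n), so the coefficient of x^56 is p(56).
Computing p(56) by dynamic programming over parts 1, 2, ..., 56: p(56) = 526823.

526823


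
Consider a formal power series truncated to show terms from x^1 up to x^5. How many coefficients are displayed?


From x^1 to x^5 inclusive, the count is 5 - 1 + 1 = 5.

5


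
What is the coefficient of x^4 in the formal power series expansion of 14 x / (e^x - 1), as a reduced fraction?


The exponential generating function for Bernoulli numbers is
x / (e^x - 1) = sum_{k>=0} B_k x^k / k!.
So the coefficient of x^4 in 14 x / (e^x - 1) is 14 B_4 / 4!.
Computing: B_4 = -1/30, 4! = 24, giving
14 * -1/30 / 24 = -7/360.

-7/360


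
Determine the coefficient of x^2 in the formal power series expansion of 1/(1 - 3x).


The geometric series identity gives 1/(1 - c x) = sum_{k>=0} c^k x^k, so the coefficient of x^k is c^k.
Here c = 3 and k = 2.
Computing: 3^2 = 9

9


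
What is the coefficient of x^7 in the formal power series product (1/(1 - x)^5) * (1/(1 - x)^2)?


Combine the factors: (1/(1 - x)^5) * (1/(1 - x)^2) = 1/(1 - x)^7.
Then use 1/(1 - x)^r = sum_{k>=0} C(k + r - 1, r - 1) x^k with r = 7 and k = 7:
C(13, 6) = 1716.

1716


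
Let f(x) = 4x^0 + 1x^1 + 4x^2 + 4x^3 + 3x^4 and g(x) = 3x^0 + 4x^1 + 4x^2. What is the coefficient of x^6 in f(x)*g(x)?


Cauchy product at x^6:
3*4
= 12

12


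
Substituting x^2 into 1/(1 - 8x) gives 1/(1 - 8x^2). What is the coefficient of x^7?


Since 1/(1 - 8x^2) only has even powers of x,
the coefficient of x^7 (odd) is 0.

0


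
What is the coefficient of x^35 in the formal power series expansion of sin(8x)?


The Maclaurin series is sin(t) = sum_{k>=0} (-1)^k t^(2k+1) / (2k+1)!, so substituting t = 8x, only odd powers of x are nonzero, with coefficient of x^(2k+1) equal to (-1)^k 8^(2k+1) / (2k+1)!.
Write 35 = 2*17 + 1, giving the coefficient (-1)^17 * 8^35 / 35! = -40564819207303340847894502572032/10333147966386144929666651337523200000000 = -9444732965739290427392/2405873491984360136479756640625.

-9444732965739290427392/2405873491984360136479756640625


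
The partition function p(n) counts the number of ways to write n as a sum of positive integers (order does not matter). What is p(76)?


Using the generating function prod_{k>=1} 1/(1-x^k), we compute p(76).
By dynamic programming over parts 1 through 76:
p(76) = 9289091

9289091


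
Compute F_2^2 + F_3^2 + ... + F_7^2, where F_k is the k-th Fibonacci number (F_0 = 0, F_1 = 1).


There is a standard identity sum_{k=0}^{N} F_k^2 = F_N * F_{N+1} (proved inductively from the telescoping relation F_k^2 = F_k F_{k+1} - F_{k-1} F_k). Then
sum_{k=2}^{7} F_k^2 = F_7 F_8 - F_1 F_2.
Computing: F_7 = 13, F_8 = 21, F_1 = 1, F_2 = 1.
Sum = 13 * 21 - 1 * 1 = 272.

272


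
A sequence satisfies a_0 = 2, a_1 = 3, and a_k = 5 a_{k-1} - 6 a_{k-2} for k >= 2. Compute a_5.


The characteristic equation is t^2 - 5 t + 6 = 0, with roots r_1 = 3 and r_2 = 2 (so c_1 = r_1 + r_2, c_2 = -r_1 r_2 as required).
One can use the closed form a_n = A r_1^n + B r_2^n, but direct iteration is more reliable:
a_0 = 2, a_1 = 3, a_2 = 3, a_3 = -3, a_4 = -33, a_5 = -147.
So a_5 = -147.

-147


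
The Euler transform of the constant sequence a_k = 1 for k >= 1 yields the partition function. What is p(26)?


The Euler transform converts the sequence a_k = 1 into the number of integer partitions.
Using the recurrence or dynamic programming:
p(26) = 2436

2436


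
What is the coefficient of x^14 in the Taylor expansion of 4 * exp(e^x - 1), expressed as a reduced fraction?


exp(e^x - 1) = sum_{k>=0} Bell_k x^k / k!, where Bell_k is the k-th Bell number.
So the coefficient of x^14 is 4 * Bell_14 / 14!.
Computing: Bell_14 = 190899322 and 14! = 87178291200, giving
4 * 190899322/87178291200 = 95449661/10897286400.

95449661/10897286400


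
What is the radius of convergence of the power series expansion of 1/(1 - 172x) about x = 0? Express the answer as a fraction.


Expanding 1/(1 - 172x) = sum_{k>=0} 172^k x^k, the series converges when |172x| < 1, i.e., |x| < 1/172.
So the radius of convergence is 1/172 = 1/172.

1/172


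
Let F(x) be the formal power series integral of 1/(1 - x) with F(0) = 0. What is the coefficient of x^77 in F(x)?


1/(1 - x) = sum_{k>=0} x^k. Integrating termwise and using F(0) = 0 gives
F(x) = sum_{k>=0} x^(k+1) / (k+1) = sum_{m>=1} x^m / m = -ln(1 - x).
So the coefficient of x^77 is 1/77 = 1/77.

1/77


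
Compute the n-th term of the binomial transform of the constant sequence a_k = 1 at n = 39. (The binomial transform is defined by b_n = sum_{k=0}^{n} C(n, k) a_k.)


With a_k = 1 for all k, b_n = sum_{k=0}^{n} C(n, k) = 2^n by the binomial theorem.
For n = 39: 2^39 = 549755813888.

549755813888


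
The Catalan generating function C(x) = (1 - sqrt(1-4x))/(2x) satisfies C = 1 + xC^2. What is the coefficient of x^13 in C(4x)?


Substituting x -> 4x scales the n-th coefficient by 4^n, so [x^13] C(4x) = 4^13 * C_13.
C_13 = C(2*13, 13)/(14) = 10400600/14 = 742900.
So 4^13 * 742900 = 67108864 * 742900 = 49855175065600.

49855175065600


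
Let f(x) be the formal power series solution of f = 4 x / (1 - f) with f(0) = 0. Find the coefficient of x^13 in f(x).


Apply Lagrange inversion: f = 4 x * phi(f) with phi(t) = 1/(1 - t), so
[x^n] f = 4^n * (1/n) [t^(n-1)] phi(t)^n = 4^n * (1/n) [t^(n-1)] (1 - t)^(-n) = 4^n * (1/n) C(2n - 2, n - 1) = 4^n * C_{n-1}.
For n = 13: C_12 = C(24, 12) / 13 = 2704156/13 = 208012.
With the 4^13 = 67108864 factor, the coefficient is 67108864 * 208012 = 13959449018368.

13959449018368


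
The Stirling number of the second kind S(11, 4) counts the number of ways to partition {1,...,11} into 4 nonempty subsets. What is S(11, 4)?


Using the explicit formula S(n,k) = (1/k!) sum_{j=0}^{k} (-1)^(k-j) C(k,j) j^n:
S(11, 4) = 145750
Equivalently, S(n,k) is n! times the coefficient of x^n in the EGF (e^x - 1)^k / k!.

145750


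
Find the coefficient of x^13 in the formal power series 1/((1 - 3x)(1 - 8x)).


By partial fractions or Cauchy convolution:
The coefficient equals sum_{k=0}^{13} 3^k * 8^(13-k).
= 879608345627

879608345627


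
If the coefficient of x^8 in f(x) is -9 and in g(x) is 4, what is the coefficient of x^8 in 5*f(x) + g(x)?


Scalar multiplication scales coefficients: 5 * -9 = -45.
Then add the g coefficient: -45 + 4
= -41

-41


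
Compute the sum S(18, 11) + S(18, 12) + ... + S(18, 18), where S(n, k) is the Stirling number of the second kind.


By definition, S(n, k) counts partitions of an n-set into exactly k nonempty blocks.
Computing row n = 18 for k = 11..18:
S(18, k): 8391004908, 1256328866, 125854638, 8408778, 367200, 9996, 153, 1
Sum = 9781974540.

9781974540


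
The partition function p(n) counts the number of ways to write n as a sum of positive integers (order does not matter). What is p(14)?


Using the generating function prod_{k>=1} 1/(1-x^k), we compute p(14).
By dynamic programming over parts 1 through 14:
p(14) = 135

135


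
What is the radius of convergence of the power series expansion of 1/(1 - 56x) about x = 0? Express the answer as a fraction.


Expanding 1/(1 - 56x) = sum_{k>=0} 56^k x^k, the series converges when |56x| < 1, i.e., |x| < 1/56.
So the radius of convergence is 1/56 = 1/56.

1/56


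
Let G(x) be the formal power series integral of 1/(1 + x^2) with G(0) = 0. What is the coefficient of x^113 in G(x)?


1/(1 + x^2) = sum_{j>=0} (-1)^j x^(2j). Integrating termwise with G(0) = 0:
G(x) = sum_{j>=0} (-1)^j x^(2j+1) / (2j+1) = arctan(x).
Only odd powers are nonzero. For x^113 write 113 = 2*56 + 1, giving
(-1)^56 / 113 = 1/113 = 1/113.

1/113


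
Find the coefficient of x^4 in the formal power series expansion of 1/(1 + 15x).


Write 1/(1 + c x) = 1/(1 - (-c) x) and apply the geometric-series identity
1/(1 - y) = sum_{k>=0} y^k to get 1/(1 + c x) = sum_{k>=0} (-c)^k x^k.
So the coefficient of x^k is (-c)^k = (-1)^k * c^k.
Here c = 15 and k = 4:
(-15)^4 = 1 * 50625 = 50625

50625


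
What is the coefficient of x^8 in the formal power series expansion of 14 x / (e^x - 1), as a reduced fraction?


The exponential generating function for Bernoulli numbers is
x / (e^x - 1) = sum_{k>=0} B_k x^k / k!.
So the coefficient of x^8 in 14 x / (e^x - 1) is 14 B_8 / 8!.
Computing: B_8 = -1/30, 8! = 40320, giving
14 * -1/30 / 40320 = -1/86400.

-1/86400
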